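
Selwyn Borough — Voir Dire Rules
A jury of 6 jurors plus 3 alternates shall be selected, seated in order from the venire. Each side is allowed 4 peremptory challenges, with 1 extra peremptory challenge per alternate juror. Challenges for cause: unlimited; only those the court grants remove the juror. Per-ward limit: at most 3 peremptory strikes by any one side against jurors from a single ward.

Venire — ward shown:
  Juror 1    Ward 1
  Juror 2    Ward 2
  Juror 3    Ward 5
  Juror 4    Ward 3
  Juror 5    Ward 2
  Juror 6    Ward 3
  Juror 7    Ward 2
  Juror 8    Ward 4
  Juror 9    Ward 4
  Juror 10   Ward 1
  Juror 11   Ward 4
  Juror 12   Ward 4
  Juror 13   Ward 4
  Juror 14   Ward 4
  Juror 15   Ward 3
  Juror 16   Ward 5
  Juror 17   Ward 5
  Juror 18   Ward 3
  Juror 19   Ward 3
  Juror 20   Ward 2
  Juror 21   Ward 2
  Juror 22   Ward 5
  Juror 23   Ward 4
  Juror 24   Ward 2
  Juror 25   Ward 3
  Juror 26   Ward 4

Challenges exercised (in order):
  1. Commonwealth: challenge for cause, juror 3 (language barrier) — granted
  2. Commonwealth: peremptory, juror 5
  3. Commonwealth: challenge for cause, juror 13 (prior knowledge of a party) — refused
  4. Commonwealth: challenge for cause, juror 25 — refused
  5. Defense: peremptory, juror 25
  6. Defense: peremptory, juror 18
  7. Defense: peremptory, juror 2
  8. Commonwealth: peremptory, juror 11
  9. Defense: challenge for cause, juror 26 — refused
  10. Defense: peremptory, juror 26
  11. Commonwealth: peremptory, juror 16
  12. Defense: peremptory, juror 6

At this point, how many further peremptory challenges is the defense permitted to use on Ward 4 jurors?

Defense peremptories so far: #25, #18, #2, #26, #6 — 5 of 7 used, 2 left overall.
Against Ward 4: #26 — 1 used; per-ward cap 3 leaves 2.
Binding limit: min(2, 2) = 2.

2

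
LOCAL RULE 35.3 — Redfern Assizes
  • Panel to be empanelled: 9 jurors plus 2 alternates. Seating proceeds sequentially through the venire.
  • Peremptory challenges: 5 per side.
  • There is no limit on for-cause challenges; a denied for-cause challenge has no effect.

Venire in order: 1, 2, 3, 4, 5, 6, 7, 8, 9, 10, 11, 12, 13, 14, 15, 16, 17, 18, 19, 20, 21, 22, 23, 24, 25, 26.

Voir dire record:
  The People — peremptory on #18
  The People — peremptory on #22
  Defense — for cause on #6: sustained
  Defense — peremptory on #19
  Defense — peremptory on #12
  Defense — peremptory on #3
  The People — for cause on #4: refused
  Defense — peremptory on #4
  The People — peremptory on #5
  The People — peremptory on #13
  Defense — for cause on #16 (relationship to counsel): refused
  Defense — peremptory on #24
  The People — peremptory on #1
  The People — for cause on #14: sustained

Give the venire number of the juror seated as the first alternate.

20

Removed: #1, #3, #4, #5, #6, #12, #13, #14, #18, #19, #22, #24. (#16 stays — for-cause denied.)
Seating in order: seats 1–9 → #2, #7, #8, #9, #10, #11, #15, #16, #17; alternates → #20, #21.
So alternate 1 is #20.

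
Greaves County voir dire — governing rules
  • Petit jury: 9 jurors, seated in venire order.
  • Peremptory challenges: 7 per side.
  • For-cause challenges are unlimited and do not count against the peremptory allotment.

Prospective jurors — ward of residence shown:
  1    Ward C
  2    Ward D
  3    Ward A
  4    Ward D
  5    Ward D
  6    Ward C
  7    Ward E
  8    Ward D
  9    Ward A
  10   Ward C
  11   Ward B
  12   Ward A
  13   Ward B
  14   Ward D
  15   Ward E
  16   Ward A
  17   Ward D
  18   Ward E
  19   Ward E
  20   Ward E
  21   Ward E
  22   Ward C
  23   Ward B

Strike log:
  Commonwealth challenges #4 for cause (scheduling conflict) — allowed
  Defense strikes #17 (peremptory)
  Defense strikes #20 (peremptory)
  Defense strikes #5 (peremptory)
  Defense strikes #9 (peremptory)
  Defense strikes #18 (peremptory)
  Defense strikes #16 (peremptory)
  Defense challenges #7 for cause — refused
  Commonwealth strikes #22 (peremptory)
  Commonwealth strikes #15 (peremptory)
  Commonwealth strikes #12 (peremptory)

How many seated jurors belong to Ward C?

Removed: #4, #5, #9, #12, #15, #16, #17, #18, #20, #22.
Seated jurors 1–9: #1, #2, #3, #6, #7, #8, #10, #11, #13.
Of those, in Ward C: #1, #6, #10 → 3.

3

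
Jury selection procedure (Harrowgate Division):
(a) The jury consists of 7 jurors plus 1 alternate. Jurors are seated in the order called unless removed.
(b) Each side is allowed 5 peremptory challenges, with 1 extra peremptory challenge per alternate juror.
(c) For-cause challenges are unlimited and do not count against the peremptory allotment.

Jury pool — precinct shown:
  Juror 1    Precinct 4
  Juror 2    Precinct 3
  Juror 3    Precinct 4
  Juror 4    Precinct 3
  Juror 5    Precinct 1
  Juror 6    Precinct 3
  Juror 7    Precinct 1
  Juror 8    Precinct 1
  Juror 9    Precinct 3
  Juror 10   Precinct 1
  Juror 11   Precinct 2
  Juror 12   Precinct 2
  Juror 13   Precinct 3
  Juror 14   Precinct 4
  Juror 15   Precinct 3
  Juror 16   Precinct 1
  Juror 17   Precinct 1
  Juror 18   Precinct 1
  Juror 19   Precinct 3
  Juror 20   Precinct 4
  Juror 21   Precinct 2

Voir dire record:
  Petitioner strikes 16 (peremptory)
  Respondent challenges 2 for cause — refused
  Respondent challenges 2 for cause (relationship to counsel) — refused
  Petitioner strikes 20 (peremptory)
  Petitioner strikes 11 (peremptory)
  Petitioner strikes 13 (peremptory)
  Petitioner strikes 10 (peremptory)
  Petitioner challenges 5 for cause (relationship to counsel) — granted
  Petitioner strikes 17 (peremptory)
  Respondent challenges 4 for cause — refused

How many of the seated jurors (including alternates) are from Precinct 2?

0

Removed: #5, #10, #11, #13, #16, #17, #20.
Seated (8 incl. alternates): #1, #2, #3, #4, #6, #7, #8, #9.
None of those are in Precinct 2 → 0.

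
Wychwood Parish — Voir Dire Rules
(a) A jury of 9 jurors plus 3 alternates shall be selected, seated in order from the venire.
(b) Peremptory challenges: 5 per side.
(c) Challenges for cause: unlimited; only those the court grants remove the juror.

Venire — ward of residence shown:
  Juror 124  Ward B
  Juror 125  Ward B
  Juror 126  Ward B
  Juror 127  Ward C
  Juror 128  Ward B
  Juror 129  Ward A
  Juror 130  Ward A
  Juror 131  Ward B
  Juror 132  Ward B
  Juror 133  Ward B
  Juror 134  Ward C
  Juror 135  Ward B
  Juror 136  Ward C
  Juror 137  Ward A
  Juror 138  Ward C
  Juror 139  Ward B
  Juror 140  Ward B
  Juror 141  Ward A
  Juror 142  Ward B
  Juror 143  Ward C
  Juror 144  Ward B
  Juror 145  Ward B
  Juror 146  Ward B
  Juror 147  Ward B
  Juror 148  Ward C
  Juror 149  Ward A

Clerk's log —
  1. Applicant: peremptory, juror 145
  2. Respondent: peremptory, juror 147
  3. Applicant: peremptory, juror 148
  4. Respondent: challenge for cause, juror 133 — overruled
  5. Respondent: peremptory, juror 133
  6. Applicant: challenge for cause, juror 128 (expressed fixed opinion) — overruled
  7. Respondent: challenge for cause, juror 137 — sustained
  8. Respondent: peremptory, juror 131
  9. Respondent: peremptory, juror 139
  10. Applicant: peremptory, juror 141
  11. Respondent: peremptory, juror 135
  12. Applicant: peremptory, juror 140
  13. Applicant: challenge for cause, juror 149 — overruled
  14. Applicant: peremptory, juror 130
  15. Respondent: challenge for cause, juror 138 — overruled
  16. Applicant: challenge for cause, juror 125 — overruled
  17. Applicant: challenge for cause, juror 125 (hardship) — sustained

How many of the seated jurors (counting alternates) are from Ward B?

Removed: #125, #130, #131, #133, #135, #137, #139, #140, #141, #145, #147, #148.
Seated (12 incl. alternates): #124, #126, #127, #128, #129, #132, #134, #136, #138, #142, #143, #144.
Of those, in Ward B: #124, #126, #128, #132, #142, #144 → 6.

6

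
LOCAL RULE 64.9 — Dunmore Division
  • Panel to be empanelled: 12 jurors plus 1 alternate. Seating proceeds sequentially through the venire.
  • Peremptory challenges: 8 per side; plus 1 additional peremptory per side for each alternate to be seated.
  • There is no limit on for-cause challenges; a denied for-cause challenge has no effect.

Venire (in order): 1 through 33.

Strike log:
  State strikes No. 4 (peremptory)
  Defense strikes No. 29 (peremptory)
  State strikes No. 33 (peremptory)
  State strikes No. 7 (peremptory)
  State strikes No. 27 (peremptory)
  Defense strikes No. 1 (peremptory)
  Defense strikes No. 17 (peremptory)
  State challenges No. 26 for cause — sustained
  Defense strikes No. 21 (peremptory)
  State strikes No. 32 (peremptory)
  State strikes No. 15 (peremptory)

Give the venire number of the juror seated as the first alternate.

Removed: #1, #4, #7, #15, #17, #21, #26, #27, #29, #32, #33.
Seating in order: seats 1–12 → #2, #3, #5, #6, #8, #9, #10, #11, #12, #13, #14, #16; alternates → #18.
So alternate 1 is #18.

18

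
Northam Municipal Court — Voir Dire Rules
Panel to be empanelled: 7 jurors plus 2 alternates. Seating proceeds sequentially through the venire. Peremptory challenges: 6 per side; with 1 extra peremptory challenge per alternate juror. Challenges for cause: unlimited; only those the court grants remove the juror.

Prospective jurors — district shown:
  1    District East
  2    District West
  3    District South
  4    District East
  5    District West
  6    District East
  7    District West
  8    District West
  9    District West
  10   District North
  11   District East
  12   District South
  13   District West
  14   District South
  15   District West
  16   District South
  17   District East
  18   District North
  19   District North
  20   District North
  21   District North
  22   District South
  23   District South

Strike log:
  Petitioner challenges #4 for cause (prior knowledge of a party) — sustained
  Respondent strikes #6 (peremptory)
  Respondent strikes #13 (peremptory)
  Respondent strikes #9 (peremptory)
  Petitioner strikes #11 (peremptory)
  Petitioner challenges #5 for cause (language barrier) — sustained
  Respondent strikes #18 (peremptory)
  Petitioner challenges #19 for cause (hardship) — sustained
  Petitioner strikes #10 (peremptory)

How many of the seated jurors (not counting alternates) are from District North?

0

Removed: #4, #5, #6, #9, #10, #11, #13, #18, #19.
Seated jurors 1–7: #1, #2, #3, #7, #8, #12, #14 (alternates #15, #16 not counted).
None of those are in District North → 0.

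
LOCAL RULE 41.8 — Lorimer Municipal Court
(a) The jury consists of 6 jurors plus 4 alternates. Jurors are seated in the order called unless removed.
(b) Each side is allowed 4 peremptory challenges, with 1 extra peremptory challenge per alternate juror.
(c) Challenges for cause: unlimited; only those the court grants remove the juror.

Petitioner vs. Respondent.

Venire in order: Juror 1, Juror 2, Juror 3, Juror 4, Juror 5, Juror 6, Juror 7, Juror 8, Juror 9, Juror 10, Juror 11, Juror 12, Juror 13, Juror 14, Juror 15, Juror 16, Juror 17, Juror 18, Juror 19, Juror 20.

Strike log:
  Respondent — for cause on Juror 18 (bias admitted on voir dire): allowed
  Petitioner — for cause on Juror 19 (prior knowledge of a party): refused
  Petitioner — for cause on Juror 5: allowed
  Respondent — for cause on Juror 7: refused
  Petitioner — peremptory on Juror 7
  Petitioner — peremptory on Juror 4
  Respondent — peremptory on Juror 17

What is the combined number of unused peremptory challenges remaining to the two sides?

13

Petitioner allotment: 4 base + 1 × 4 alternates = 8. Respondent allotment: 4 base + 1 × 4 alternates = 8.
Petitioner peremptories used: #7, #4 — 2 (for-cause on #19, #5 don't count).
Respondent peremptories used: #17 — 1 (for-cause on #18, #7 don't count).
Remaining: (8 − 2) + (8 − 1) = 13.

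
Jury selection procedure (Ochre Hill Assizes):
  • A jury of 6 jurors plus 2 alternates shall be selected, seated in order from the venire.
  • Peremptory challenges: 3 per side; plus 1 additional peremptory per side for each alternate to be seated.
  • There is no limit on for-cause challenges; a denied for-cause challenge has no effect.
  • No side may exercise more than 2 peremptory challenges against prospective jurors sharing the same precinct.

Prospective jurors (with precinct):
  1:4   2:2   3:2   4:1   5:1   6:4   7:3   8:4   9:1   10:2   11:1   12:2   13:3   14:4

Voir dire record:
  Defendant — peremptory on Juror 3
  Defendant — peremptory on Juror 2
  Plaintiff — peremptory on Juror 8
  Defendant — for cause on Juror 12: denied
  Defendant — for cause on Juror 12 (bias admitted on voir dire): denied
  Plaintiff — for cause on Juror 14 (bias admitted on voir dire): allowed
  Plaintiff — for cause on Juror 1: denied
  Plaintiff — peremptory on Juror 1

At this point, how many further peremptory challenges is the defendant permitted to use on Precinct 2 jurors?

0

Defendant peremptories so far: #3, #2 — 2 of 5 used, 3 left overall.
Against Precinct 2: #3, #2 — 2 used; per-precinct cap 2 leaves 0.
Binding limit: min(3, 0) = 0.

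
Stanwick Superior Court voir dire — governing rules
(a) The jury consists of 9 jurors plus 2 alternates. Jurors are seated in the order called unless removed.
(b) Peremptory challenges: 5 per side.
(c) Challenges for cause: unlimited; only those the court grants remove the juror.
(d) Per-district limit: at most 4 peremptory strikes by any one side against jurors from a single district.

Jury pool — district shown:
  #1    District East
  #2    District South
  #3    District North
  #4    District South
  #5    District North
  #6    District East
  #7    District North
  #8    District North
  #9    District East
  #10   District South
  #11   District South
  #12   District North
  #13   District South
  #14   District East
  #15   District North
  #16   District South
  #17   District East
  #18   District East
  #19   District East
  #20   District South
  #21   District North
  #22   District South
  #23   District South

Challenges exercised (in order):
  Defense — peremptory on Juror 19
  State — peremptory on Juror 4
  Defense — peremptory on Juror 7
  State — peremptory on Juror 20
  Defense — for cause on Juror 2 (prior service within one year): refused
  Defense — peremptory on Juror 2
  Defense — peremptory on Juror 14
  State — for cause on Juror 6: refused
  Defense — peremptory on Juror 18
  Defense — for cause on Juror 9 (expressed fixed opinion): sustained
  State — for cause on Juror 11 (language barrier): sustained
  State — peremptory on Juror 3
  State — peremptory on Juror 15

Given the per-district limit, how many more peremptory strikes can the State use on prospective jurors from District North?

1

State peremptories so far: #4, #20, #3, #15 — 4 of 5 used, 1 left overall.
Against District North: #3, #15 — 2 used; per-district cap 4 leaves 2.
Binding limit: min(1, 2) = 1.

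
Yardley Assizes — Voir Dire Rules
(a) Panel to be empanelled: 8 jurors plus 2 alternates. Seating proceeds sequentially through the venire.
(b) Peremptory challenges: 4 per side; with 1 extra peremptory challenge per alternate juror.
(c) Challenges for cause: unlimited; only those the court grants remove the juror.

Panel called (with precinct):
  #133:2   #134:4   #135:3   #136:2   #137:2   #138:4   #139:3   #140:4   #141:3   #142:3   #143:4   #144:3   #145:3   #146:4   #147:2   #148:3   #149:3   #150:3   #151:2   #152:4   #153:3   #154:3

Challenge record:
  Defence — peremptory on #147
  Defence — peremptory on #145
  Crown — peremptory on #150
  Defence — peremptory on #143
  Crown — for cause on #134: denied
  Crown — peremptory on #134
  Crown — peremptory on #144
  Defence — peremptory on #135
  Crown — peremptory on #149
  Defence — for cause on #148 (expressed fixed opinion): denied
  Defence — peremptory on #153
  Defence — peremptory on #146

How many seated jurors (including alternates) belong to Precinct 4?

2

Removed: #134, #135, #143, #144, #145, #146, #147, #149, #150, #153.
Seated (10 incl. alternates): #133, #136, #137, #138, #139, #140, #141, #142, #148, #151.
Of those, in Precinct 4: #138, #140 → 2.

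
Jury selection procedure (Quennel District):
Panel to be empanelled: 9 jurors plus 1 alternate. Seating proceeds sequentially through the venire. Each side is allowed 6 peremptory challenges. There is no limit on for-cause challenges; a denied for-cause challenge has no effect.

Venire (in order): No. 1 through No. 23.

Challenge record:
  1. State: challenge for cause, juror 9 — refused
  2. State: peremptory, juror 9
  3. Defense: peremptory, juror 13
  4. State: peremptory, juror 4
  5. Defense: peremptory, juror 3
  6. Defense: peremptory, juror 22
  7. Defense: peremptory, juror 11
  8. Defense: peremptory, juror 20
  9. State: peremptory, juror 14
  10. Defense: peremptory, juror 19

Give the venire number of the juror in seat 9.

15

Removed: #3, #4, #9, #11, #13, #14, #19, #20, #22.
Seating in order: seats 1–9 → #1, #2, #5, #6, #7, #8, #10, #12, #15; alternates → #16.
So seat 9 is #15.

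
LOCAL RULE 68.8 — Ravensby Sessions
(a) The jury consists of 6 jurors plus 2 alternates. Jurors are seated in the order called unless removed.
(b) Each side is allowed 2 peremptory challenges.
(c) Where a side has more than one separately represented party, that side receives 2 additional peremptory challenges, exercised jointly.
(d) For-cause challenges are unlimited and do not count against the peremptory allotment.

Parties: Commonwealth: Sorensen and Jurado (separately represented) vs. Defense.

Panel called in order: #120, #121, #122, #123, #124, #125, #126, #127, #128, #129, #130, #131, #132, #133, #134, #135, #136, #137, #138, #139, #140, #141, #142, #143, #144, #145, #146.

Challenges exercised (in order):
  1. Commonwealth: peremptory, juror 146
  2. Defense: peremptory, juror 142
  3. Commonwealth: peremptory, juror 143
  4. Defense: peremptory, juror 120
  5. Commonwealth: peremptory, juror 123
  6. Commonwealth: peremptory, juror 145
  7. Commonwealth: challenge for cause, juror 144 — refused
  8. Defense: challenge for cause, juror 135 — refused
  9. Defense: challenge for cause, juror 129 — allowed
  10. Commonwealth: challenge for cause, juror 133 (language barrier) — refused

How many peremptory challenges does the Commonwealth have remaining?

0

Commonwealth allotment: 2 base + 2 multi-party = 4.
Commonwealth peremptories used: #146, #143, #123, #145 — 4 (for-cause on #144, #133 don't count).
Remaining: 4 − 4 = 0.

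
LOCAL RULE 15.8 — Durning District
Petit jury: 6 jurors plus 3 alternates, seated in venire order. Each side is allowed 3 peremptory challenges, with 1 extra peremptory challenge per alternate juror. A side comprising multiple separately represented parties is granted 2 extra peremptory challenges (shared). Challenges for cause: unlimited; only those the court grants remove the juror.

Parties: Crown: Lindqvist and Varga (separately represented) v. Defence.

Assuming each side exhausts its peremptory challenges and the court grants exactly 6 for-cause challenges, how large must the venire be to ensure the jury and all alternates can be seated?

Seats to fill: 6 + 3 alternates = 9.
Peremptories — Crown: 3 + 1×3 + 2 = 8; Defence: 3 + 1×3 = 6; total 14.
For-cause removals: 6.
Minimum venire: 9 + 14 + 6 = 29.

29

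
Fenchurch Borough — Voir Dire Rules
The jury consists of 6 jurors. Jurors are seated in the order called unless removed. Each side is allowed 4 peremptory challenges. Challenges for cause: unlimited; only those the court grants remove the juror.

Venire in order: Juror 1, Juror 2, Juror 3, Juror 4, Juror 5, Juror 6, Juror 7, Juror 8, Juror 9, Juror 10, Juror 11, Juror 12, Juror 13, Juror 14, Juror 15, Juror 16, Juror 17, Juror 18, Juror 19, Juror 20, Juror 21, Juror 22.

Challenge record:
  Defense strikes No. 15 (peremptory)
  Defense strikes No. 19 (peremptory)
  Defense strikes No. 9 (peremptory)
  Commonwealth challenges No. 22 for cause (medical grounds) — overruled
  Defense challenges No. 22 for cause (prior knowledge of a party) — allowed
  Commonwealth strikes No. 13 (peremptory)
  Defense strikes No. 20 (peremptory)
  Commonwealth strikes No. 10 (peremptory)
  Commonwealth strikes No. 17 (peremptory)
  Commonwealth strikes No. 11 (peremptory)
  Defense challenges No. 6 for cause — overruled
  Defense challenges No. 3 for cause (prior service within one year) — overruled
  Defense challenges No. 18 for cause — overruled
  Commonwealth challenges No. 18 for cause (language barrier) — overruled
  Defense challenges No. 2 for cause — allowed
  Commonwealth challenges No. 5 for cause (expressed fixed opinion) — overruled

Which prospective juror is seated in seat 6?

7

Removed: #2, #9, #10, #11, #13, #15, #17, #19, #20, #22. (#3, #5, #6, #18 stay — for-cause denied.)
Filling seats in venire order through position 6: #1, #3, #4, #5, #6, #7.
So seat 6 is #7.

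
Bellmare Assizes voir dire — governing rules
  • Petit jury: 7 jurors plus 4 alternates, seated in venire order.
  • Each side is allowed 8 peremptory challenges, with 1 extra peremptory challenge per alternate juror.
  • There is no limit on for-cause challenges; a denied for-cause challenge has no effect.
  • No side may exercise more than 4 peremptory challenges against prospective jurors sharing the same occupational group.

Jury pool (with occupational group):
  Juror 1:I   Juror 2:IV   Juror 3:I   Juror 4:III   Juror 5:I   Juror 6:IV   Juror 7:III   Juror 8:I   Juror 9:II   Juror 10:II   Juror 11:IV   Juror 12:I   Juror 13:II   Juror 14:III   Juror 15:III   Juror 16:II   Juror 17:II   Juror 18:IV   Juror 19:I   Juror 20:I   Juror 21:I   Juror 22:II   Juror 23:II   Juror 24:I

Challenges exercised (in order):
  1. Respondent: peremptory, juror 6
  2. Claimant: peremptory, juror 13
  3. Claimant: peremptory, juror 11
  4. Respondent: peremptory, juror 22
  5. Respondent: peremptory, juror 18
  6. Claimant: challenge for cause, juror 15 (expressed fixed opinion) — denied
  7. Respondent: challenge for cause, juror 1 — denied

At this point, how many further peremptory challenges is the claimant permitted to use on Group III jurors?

4

Claimant peremptories so far: #13, #11 — 2 of 12 used, 10 left overall.
Against Group III: none yet — per-group cap 4 leaves 4.
Binding limit: min(10, 4) = 4.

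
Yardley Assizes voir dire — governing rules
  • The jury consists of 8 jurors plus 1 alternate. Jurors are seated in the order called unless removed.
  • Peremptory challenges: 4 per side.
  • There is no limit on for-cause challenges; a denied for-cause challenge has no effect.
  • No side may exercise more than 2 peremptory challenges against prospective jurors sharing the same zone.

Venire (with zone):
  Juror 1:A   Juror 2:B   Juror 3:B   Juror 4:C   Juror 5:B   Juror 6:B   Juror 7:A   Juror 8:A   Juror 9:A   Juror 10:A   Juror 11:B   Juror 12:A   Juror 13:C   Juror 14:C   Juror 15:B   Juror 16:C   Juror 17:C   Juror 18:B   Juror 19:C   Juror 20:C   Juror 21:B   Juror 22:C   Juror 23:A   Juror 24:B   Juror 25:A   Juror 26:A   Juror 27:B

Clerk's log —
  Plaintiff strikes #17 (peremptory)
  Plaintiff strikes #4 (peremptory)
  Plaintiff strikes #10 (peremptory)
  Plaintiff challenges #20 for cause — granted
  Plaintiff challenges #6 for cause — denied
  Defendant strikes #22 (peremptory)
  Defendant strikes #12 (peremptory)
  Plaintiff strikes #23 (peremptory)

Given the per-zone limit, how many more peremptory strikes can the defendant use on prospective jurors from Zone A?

1

Defendant peremptories so far: #22, #12 — 2 of 4 used, 2 left overall.
Against Zone A: #12 — 1 used; per-zone cap 2 leaves 1.
Binding limit: min(2, 1) = 1.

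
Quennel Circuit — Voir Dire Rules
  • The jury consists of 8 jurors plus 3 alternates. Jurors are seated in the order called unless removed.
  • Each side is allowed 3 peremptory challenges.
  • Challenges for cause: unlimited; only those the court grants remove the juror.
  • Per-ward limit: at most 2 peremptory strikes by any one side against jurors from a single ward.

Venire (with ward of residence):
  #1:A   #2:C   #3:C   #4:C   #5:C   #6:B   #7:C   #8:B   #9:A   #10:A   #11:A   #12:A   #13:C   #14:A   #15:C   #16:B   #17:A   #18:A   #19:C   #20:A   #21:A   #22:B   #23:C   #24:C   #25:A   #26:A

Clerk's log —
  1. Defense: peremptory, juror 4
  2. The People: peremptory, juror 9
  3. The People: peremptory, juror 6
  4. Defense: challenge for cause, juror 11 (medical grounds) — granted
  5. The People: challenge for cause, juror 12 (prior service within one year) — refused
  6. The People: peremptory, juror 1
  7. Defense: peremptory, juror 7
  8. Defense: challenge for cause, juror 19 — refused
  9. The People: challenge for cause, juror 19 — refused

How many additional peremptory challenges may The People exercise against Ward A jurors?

0

The People peremptories so far: #9, #6, #1 — 3 of 3 used, 0 left overall.
Against Ward A: #9, #1 — 2 used; per-ward cap 2 leaves 0.
Binding limit: min(0, 0) = 0.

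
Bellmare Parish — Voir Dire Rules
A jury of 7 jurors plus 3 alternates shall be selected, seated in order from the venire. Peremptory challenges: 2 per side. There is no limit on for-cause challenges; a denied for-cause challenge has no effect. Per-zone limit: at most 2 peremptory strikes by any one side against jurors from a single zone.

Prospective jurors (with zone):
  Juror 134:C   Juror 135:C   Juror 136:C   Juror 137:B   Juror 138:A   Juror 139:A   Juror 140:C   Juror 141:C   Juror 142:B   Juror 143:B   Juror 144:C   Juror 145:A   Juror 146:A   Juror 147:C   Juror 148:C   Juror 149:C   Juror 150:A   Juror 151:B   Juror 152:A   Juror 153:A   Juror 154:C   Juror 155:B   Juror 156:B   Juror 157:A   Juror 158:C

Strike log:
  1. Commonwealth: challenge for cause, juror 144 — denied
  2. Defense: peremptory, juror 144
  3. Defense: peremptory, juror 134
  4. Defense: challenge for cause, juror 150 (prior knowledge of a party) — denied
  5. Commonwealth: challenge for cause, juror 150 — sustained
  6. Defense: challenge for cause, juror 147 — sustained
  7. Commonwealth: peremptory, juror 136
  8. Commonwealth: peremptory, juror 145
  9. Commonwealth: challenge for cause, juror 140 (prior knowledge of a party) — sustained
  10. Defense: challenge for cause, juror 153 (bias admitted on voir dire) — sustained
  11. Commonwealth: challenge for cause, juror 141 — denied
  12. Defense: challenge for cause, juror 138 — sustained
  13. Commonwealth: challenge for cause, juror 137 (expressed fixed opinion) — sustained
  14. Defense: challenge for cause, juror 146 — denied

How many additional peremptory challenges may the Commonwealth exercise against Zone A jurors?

0

Commonwealth peremptories so far: #136, #145 — 2 of 2 used, 0 left overall.
Against Zone A: #145 — 1 used; per-zone cap 2 leaves 1.
Binding limit: min(0, 1) = 0.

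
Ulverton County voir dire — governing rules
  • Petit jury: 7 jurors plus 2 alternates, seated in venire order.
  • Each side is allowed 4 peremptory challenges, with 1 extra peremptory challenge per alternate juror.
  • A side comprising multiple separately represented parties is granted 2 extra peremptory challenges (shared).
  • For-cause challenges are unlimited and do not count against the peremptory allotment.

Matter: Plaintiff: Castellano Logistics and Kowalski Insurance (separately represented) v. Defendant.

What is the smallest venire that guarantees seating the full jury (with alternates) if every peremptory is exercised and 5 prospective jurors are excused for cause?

Seats to fill: 7 + 2 alternates = 9.
Peremptories — Plaintiff: 4 + 1×2 + 2 = 8; Defendant: 4 + 1×2 = 6; total 14.
For-cause removals: 5.
Minimum venire: 9 + 14 + 5 = 28.

28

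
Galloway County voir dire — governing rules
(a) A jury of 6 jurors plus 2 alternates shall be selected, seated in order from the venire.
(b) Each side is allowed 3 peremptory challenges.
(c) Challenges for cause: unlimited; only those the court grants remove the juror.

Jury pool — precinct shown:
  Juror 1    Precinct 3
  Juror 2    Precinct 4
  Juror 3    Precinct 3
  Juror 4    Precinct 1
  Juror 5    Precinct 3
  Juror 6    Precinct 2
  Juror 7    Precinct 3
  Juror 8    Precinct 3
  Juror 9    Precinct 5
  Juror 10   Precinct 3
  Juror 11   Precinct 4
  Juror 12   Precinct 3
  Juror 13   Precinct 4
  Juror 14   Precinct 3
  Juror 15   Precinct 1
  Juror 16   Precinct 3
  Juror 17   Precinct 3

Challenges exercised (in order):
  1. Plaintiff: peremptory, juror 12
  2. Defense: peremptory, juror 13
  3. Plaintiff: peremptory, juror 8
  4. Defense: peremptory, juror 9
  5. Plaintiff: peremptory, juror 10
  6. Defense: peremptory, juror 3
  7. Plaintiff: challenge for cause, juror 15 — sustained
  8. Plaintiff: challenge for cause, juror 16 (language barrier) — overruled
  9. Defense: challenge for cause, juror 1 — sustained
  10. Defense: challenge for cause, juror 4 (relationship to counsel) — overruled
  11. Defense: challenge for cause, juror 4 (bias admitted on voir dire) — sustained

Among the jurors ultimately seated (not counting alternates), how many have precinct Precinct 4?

Removed: #1, #3, #4, #8, #9, #10, #12, #13, #15.
Seated jurors 1–6: #2, #5, #6, #7, #11, #14 (alternates #16, #17 not counted).
Of those, in Precinct 4: #2, #11 → 2.

2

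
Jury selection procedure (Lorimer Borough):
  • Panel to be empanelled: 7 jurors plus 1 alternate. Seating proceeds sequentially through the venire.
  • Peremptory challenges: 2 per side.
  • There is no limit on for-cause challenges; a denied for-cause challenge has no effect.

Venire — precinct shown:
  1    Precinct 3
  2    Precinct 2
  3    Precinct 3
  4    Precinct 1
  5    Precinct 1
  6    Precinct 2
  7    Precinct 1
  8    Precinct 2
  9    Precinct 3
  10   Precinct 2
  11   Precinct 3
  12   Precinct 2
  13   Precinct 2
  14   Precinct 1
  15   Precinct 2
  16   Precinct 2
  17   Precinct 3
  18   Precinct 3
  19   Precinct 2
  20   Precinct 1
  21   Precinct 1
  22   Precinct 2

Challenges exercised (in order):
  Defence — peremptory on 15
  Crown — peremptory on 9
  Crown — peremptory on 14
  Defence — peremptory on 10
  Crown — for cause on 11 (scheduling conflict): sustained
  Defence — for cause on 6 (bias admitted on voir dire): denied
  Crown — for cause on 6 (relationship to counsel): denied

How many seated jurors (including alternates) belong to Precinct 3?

2

Removed: #9, #10, #11, #14, #15.
Seated (8 incl. alternates): #1, #2, #3, #4, #5, #6, #7, #8.
Of those, in Precinct 3: #1, #3 → 2.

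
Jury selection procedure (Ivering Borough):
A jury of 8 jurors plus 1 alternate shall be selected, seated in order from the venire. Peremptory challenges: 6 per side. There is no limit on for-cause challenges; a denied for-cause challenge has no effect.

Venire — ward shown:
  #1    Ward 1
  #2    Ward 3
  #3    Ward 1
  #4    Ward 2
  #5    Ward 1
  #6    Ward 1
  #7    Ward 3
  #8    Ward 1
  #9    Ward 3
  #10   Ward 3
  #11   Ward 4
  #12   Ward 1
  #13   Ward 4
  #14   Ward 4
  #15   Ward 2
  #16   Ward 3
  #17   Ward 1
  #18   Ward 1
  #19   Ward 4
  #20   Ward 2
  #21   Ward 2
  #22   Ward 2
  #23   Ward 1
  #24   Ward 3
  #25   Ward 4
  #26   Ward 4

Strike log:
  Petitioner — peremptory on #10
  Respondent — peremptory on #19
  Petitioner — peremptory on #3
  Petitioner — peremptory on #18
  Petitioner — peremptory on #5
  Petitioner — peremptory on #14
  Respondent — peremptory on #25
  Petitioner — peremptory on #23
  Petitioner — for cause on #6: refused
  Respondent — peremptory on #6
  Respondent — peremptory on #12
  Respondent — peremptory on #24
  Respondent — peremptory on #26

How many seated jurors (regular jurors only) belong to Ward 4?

2

Removed: #3, #5, #6, #10, #12, #14, #18, #19, #23, #24, #25, #26.
Seated jurors 1–8: #1, #2, #4, #7, #8, #9, #11, #13 (alternates #15 not counted).
Of those, in Ward 4: #11, #13 → 2.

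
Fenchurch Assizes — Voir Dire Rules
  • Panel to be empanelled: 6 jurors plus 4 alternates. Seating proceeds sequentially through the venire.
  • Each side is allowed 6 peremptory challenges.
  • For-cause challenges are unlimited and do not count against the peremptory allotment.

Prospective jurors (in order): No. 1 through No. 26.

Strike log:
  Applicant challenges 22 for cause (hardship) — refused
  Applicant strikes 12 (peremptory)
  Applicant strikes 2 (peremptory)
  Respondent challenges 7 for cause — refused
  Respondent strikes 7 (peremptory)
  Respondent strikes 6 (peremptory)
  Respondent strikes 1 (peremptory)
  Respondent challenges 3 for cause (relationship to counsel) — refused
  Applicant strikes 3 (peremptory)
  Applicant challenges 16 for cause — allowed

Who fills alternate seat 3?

15

Removed: #1, #2, #3, #6, #7, #12, #16. (#22 stays — for-cause denied.)
Filling seats in venire order through position 9: #4, #5, #8, #9, #10, #11, #13, #14, #15.
So alternate 3 is #15.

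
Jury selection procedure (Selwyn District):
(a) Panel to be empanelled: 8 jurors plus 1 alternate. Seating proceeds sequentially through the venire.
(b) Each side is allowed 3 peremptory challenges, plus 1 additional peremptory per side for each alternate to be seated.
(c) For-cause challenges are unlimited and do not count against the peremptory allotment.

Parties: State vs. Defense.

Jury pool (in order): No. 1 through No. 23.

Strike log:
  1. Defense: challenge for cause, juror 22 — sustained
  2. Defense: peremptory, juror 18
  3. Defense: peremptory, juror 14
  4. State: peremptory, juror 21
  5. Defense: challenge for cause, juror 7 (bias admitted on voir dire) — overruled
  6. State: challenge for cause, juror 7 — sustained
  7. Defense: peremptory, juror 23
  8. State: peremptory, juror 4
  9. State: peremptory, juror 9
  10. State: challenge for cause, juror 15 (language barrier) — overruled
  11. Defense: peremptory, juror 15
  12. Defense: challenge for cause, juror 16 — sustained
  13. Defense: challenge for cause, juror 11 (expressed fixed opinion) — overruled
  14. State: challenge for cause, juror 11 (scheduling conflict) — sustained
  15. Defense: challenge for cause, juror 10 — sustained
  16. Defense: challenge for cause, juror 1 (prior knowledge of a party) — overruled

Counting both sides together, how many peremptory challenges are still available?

State allotment: 3 base + 1 × 1 alternate = 4. Defense allotment: 3 base + 1 × 1 alternate = 4.
State peremptories used: #21, #4, #9 — 3 (for-cause on #7, #15, #11 don't count).
Defense peremptories used: #18, #14, #23, #15 — 4 (for-cause on #22, #7, #16, #11, #10, #1 don't count).
Remaining: (4 − 3) + (4 − 4) = 1.

1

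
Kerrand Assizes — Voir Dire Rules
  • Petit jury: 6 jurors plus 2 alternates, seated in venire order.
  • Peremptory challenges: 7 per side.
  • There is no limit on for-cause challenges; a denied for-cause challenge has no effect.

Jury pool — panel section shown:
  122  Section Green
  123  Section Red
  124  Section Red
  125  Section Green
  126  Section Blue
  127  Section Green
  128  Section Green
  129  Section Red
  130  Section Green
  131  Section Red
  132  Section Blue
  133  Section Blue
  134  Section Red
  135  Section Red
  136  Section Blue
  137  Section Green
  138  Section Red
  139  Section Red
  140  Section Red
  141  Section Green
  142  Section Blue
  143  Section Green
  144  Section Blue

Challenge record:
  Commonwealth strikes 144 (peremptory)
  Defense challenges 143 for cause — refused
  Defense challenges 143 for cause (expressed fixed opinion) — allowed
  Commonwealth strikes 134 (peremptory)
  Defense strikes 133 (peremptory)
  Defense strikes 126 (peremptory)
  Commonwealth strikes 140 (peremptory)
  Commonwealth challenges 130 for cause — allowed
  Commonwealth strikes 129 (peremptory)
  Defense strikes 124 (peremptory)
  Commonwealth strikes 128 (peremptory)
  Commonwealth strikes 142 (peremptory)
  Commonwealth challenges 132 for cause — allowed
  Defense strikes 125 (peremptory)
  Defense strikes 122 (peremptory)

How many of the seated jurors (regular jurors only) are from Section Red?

Removed: #122, #124, #125, #126, #128, #129, #130, #132, #133, #134, #140, #142, #143, #144.
Seated jurors 1–6: #123, #127, #131, #135, #136, #137 (alternates #138, #139 not counted).
Of those, in Section Red: #123, #131, #135 → 3.

3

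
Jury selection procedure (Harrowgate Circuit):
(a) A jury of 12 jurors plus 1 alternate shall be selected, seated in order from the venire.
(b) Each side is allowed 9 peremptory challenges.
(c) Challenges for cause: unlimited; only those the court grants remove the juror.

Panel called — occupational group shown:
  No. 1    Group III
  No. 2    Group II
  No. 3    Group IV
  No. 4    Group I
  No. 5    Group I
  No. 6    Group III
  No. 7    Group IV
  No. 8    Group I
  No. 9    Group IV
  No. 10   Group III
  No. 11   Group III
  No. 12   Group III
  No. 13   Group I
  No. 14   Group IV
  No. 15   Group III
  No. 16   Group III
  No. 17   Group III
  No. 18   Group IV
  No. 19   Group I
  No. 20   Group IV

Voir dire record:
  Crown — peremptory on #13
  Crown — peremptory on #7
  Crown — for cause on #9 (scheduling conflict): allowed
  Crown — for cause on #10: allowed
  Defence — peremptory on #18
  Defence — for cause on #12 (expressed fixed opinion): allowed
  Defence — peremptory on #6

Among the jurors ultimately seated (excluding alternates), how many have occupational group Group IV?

2

Removed: #6, #7, #9, #10, #12, #13, #18.
Seated jurors 1–12: #1, #2, #3, #4, #5, #8, #11, #14, #15, #16, #17, #19 (alternates #20 not counted).
Of those, in Group IV: #3, #14 → 2.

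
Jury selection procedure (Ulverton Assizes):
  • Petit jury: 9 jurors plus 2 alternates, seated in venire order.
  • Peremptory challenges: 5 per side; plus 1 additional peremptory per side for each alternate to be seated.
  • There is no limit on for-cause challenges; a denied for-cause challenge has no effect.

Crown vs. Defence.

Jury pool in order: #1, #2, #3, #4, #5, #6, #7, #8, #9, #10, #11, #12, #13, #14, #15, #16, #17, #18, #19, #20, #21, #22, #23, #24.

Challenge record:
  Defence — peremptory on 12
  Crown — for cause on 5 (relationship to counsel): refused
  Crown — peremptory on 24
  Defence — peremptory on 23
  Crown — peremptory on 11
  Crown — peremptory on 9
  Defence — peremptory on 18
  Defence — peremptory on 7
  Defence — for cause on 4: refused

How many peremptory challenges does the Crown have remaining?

4

Crown allotment: 5 base + 1 × 2 alternates = 7.
Crown peremptories used: #24, #11, #9 — 3 (the for-cause on #5 doesn't count).
Remaining: 7 − 3 = 4.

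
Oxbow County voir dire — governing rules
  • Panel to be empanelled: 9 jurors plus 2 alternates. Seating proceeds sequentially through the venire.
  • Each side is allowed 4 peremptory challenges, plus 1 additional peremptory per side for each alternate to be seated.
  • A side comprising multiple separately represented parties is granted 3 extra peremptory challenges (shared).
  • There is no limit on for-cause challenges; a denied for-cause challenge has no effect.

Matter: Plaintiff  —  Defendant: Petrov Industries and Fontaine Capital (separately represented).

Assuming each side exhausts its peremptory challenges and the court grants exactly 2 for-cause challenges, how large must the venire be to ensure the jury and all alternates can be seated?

28

Seats to fill: 9 + 2 alternates = 11.
Peremptories — Plaintiff: 4 + 1×2 = 6; Defendant: 4 + 1×2 + 3 = 9; total 15.
For-cause removals: 2.
Minimum venire: 11 + 15 + 2 = 28.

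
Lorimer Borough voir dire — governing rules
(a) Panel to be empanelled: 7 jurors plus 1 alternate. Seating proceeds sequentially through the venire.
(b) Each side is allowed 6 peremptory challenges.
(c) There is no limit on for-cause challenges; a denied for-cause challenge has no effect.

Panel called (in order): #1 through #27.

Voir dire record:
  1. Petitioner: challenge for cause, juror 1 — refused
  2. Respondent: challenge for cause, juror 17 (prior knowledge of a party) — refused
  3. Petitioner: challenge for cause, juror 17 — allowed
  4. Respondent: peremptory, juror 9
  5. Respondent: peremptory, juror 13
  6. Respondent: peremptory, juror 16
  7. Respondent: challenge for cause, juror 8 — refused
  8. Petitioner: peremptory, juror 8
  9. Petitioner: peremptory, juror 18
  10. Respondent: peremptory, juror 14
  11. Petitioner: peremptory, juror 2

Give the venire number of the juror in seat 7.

10

Removed: #2, #8, #9, #13, #14, #16, #17, #18. (#1 stays — for-cause denied.)
Seating in order: seats 1–7 → #1, #3, #4, #5, #6, #7, #10; alternates → #11.
So seat 7 is #10.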